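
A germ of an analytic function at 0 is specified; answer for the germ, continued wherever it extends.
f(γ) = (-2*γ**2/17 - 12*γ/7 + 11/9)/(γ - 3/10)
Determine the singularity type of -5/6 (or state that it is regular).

Denominator factors: γ - 3/10 = -17/15 at γ = -5/6 — none vanishes.
So the germ continues analytically to -5/6.

The point is a regular point.


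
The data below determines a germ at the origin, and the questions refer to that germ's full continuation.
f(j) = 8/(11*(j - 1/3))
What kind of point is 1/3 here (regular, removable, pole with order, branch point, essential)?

The denominator factor j - 1/3 vanishes at 1/3 and appears to the power 1; the numerator there equals 8/11, nonzero, and no other factor vanishes.
Hence a pole whose order is the multiplicity, 1.

The point is a pole of order 1.


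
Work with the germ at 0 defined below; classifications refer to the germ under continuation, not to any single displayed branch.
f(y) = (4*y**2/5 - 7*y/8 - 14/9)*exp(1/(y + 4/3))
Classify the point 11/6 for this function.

The point is a regular point.

There is no denominator, hence no pole anywhere.
The essential point of exp(1/(y - (-4/3))) is -4/3, not 11/6.
So the germ continues analytically to 11/6.


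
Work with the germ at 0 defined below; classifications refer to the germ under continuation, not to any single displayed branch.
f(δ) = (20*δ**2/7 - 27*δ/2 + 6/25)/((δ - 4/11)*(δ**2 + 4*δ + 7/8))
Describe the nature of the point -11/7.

Denominator factors: δ**2 + 4*δ + 7/8 = -1153/392 at δ = -11/7; δ - 4/11 = -149/77 at δ = -11/7 — none vanishes.
So the germ continues analytically to -11/7.

The point is a regular point.


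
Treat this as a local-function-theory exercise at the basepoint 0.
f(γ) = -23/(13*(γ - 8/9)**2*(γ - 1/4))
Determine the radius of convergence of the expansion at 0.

Denominator factor (γ - 8/9)^2: pole of order 2 at 8/9, modulus 8/9.
Denominator factor (γ - 1/4): pole of order 1 at 1/4, modulus 1/4.
The radius of convergence is the smallest modulus among the singular points: 1/4.

The radius of convergence is 1/4.


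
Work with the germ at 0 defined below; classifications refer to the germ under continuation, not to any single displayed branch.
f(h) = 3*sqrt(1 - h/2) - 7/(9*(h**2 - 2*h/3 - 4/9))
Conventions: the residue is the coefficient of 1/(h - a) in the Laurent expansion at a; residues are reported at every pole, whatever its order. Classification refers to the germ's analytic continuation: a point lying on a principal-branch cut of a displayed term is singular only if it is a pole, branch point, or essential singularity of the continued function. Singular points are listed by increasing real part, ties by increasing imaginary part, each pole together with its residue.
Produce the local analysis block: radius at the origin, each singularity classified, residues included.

Radius of convergence at 0: -1/3 + (1/3)*sqrt(5).
At 1/3 - (1/3)*sqrt(5): a pole of order 1; residue (7/30)*sqrt(5).
At 1/3 + (1/3)*sqrt(5): a pole of order 1; residue -(7/30)*sqrt(5).
At 2: an algebraic (square-root) branch point.

Denominator factor (h**2 - 2*h/3 - 4/9): discriminant 20/9, real irrational roots 1/3 + (1/3)*sqrt(5) and 1/3 - (1/3)*sqrt(5); poles of order 1, moduli 1/3 + (1/3)*sqrt(5) and -1/3 + (1/3)*sqrt(5).
Branch term (3)*sqrt(1 - h/(2)): its argument vanishes at h = 2, a square-root branch point, modulus 2.
The radius of convergence is the smallest modulus among the singular points: -1/3 + (1/3)*sqrt(5).
The branch term is analytic at 1/3 - (1/3)*sqrt(5) and contributes nothing to the residue; only the rational part matters.
The factor h**2 - 2*h/3 - 4/9 splits as (h - a)(h - a') with a = 1/3 - (1/3)*sqrt(5), a' = 1/3 + (1/3)*sqrt(5). At the order-1 pole a set g(h) = (h - a)*(rational part) = [-7/9] / (h - a').
Simple pole: residue = g(a) at a = 1/3 - (1/3)*sqrt(5), which is (7/30)*sqrt(5).
The branch term is analytic at 1/3 + (1/3)*sqrt(5) and contributes nothing to the residue; only the rational part matters.
The factor h**2 - 2*h/3 - 4/9 splits as (h - a)(h - a') with a = 1/3 + (1/3)*sqrt(5), a' = 1/3 - (1/3)*sqrt(5). At the order-1 pole a set g(h) = (h - a)*(rational part) = [-7/9] / (h - a').
Simple pole: residue = g(a) at a = 1/3 + (1/3)*sqrt(5), which is -(7/30)*sqrt(5).
List the singular points by increasing real part (a conjugate pair: the negative imaginary part first).


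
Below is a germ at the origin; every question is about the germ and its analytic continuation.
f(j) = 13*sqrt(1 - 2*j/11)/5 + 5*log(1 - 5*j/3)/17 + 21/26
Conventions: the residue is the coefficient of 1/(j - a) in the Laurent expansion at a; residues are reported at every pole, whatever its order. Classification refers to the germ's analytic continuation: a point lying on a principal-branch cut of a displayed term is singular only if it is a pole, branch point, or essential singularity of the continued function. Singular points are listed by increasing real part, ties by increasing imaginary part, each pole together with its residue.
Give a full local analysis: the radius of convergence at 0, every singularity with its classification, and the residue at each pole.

Radius of convergence at 0: 3/5.
At 3/5: a logarithmic branch point.
At 11/2: an algebraic (square-root) branch point.

Branch term (13/5)*sqrt(1 - j/(11/2)): its argument vanishes at j = 11/2, a square-root branch point, modulus 11/2.
Branch term (5/17)*log(1 - j/(3/5)): its argument vanishes at j = 3/5, a logarithmic branch point, modulus 3/5.
The radius of convergence is the smallest modulus among the singular points: 3/5.
List the singular points by increasing real part (a conjugate pair: the negative imaginary part first).


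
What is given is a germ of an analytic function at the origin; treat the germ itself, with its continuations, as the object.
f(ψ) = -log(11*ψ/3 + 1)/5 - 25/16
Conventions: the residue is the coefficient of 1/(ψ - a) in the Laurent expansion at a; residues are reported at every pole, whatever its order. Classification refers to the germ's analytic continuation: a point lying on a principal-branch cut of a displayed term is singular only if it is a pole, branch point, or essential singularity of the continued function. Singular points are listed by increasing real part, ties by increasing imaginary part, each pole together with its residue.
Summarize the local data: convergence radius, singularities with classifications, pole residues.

Radius of convergence at 0: 3/11.
At -3/11: a logarithmic branch point.

Branch term (-1/5)*log(1 - ψ/(-3/11)): its argument vanishes at ψ = -3/11, a logarithmic branch point, modulus 3/11.
The radius of convergence is the smallest modulus among the singular points: 3/11.


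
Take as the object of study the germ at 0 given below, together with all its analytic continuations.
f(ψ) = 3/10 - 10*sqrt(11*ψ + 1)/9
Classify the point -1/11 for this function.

The term (-10/9)*sqrt(1 - ψ/(-1/11)) has argument 1 - -1/11/(-1/11) = 0 at -1/11: a square-root (algebraic, two-sheeted) branch point; the remaining terms are analytic or single-valued there.

The point is an algebraic (square-root) branch point.


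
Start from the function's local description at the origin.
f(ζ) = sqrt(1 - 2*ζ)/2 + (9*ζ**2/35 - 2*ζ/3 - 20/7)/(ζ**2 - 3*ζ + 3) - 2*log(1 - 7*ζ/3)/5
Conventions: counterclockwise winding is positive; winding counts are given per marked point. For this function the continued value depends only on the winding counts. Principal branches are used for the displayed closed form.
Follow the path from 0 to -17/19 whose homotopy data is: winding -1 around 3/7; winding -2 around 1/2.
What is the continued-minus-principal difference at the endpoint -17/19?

Continued minus principal equals (4/5)*pi*i.

The rational part is single-valued and drops out of the difference; each branch term changes only by its own monodromy.
(1/2)*sqrt(1 - ζ/(1/2)): winding -2 is even, the square root returns to the same sheet, contribution 0.
(-2/5)*log(1 - ζ/(3/7)): each positive loop around 3/7 adds 2*pi*i to the log, so winding -1 contributes (-2/5)*(-1)*2*pi*i = (4/5)*pi*i.
Summing the contributions at ζ = -17/19 gives (4/5)*pi*i.


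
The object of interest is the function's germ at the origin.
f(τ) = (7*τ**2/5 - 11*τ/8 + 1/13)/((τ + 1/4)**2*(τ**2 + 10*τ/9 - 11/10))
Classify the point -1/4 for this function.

The point is a pole of order 2.

The denominator factor τ + 1/4 vanishes at -1/4 and appears to the power 2; the numerator there equals 1057/2080, nonzero, and no other factor vanishes.
Hence a pole whose order is the multiplicity, 2.


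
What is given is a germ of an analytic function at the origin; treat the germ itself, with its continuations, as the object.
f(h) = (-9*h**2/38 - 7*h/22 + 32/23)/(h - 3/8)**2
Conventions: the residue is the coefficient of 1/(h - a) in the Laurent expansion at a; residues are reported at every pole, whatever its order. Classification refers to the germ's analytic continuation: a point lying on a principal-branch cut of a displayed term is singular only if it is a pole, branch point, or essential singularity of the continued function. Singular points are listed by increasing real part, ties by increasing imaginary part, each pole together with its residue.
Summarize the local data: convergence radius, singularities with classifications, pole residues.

Radius of convergence at 0: 3/8.
At 3/8: a pole of order 2; residue -829/1672.

Denominator factor (h - 3/8)^2: pole of order 2 at 3/8, modulus 3/8.
The radius of convergence is the smallest modulus among the singular points: 3/8.
At the order-2 pole 3/8 set g(h) = (h - (3/8))^2*f(h) = -9*h**2/38 - 7*h/22 + 32/23.
Order-2 pole: residue = g'(a); g'(3/8) = -829/1672, so the residue is -829/1672.


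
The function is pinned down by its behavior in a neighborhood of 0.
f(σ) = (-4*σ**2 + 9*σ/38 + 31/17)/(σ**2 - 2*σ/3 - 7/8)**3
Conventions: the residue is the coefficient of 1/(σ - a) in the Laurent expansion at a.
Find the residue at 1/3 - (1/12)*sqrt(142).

The residue is -(5223312/115605253)*sqrt(142).


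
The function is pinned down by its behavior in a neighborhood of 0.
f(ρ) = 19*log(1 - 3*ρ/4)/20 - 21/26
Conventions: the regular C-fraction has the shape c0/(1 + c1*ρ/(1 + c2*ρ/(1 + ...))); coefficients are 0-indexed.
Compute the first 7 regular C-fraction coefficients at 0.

The regular C-fraction coefficients are [-21/26, -247/280, 71/140, 105/1136, -531/1136, -71/885, -2087/7080].

Taylor coefficients (expand at 0): a_0 = -21/26, a_1 = -57/80, a_2 = -171/640, a_3 = -171/1280, a_4 = -1539/20480, a_5 = -4617/102400, a_6 = -4617/163840.
c0 = a_0 = -21/26. Peel one level at a time: if S = 1 + c*ρ/S' with S'(0) = 1, then c is the ρ-coefficient of S and S' = c*ρ/(S - 1).
S_1 = c0/f = 1 + (-247/280)*ρ + (17537/39200)*ρ^2 + ...; c1 = -247/280.
S_2 = c1*ρ/(S_1 - 1) = 1 + (71/140)*ρ + (-3/64)*ρ^2 + ...; c2 = 71/140.
S_3 = c2*ρ/(S_2 - 1) = 1 + (105/1136)*ρ + (55755/1290496)*ρ^2 + ...; c3 = 105/1136.
S_4 = c3*ρ/(S_3 - 1) = 1 + (-531/1136)*ρ + (-3/80)*ρ^2 + ...; c4 = -531/1136.
S_5 = c4*ρ/(S_4 - 1) = 1 + (-71/885)*ρ + (-148177/6265800)*ρ^2 + ...; c5 = -71/885.
S_6 = c5*ρ/(S_5 - 1) = 1 + (-2087/7080)*ρ + ...; c6 = -2087/7080.


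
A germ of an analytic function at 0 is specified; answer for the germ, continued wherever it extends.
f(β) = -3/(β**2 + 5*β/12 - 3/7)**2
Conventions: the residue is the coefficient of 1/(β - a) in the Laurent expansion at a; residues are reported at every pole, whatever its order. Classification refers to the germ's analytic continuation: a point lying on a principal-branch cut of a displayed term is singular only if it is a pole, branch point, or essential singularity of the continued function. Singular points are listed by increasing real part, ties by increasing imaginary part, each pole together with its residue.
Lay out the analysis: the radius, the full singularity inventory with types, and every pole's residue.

Denominator factor (β**2 + 5*β/12 - 3/7)^2: discriminant 1903/1008, real irrational roots -5/24 + (1/168)*sqrt(13321) and -5/24 - (1/168)*sqrt(13321); poles of order 2, moduli -5/24 + (1/168)*sqrt(13321) and 5/24 + (1/168)*sqrt(13321).
The radius of convergence is the smallest modulus among the singular points: -5/24 + (1/168)*sqrt(13321).
The factor β**2 + 5*β/12 - 3/7 splits as (β - a)(β - a') with a = -5/24 - (1/168)*sqrt(13321), a' = -5/24 + (1/168)*sqrt(13321). At the order-2 pole a set g(β) = (β - a)^2*f(β) = [-3] / (β - a')^2.
Order-2 pole: residue = g'(a); g'(-5/24 - (1/168)*sqrt(13321)) = -(72576/3621409)*sqrt(13321), so the residue is -(72576/3621409)*sqrt(13321).
The factor β**2 + 5*β/12 - 3/7 splits as (β - a)(β - a') with a = -5/24 + (1/168)*sqrt(13321), a' = -5/24 - (1/168)*sqrt(13321). At the order-2 pole a set g(β) = (β - a)^2*f(β) = [-3] / (β - a')^2.
Order-2 pole: residue = g'(a); g'(-5/24 + (1/168)*sqrt(13321)) = (72576/3621409)*sqrt(13321), so the residue is (72576/3621409)*sqrt(13321).
List the singular points by increasing real part (a conjugate pair: the negative imaginary part first).

Radius of convergence at 0: -5/24 + (1/168)*sqrt(13321).
At -5/24 - (1/168)*sqrt(13321): a pole of order 2; residue -(72576/3621409)*sqrt(13321).
At -5/24 + (1/168)*sqrt(13321): a pole of order 2; residue (72576/3621409)*sqrt(13321).


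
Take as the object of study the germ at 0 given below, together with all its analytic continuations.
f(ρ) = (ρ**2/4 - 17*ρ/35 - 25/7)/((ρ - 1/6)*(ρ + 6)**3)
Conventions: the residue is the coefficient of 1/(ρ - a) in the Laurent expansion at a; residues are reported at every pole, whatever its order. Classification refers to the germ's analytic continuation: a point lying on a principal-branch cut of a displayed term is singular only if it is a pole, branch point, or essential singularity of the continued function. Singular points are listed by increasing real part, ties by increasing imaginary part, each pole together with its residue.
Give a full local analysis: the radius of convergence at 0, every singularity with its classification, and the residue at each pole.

Radius of convergence at 0: 1/6.
At -6: a pole of order 3; residue 55119/3545710.
At 1/6: a pole of order 1; residue -55119/3545710.

Denominator factor (ρ - 1/6): pole of order 1 at 1/6, modulus 1/6.
Denominator factor (ρ + 6)^3: pole of order 3 at -6, modulus 6.
The radius of convergence is the smallest modulus among the singular points: 1/6.
At the order-3 pole -6 set g(ρ) = (ρ - (-6))^3*f(ρ) = (ρ**2/4 - 17*ρ/35 - 25/7)/(ρ - 1/6).
Order-3 pole: residue = g''(a)/2; g''(-6) = 55119/1772855, so the residue is 55119/3545710.
At the order-1 pole 1/6 set g(ρ) = (ρ - (1/6))*f(ρ) = (ρ**2/4 - 17*ρ/35 - 25/7)/(ρ + 6)**3.
Simple pole: residue = g(a) at a = 1/6, which is -55119/3545710.
List the singular points by increasing real part (a conjugate pair: the negative imaginary part first).


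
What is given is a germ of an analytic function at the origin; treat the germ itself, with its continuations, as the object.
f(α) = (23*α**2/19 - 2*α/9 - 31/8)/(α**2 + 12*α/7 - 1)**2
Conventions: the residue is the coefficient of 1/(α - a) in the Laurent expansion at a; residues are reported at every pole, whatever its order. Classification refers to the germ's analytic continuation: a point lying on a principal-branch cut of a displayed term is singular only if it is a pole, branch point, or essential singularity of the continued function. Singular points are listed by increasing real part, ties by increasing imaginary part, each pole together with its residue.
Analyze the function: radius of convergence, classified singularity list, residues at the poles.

Denominator factor (α**2 + 12*α/7 - 1)^2: discriminant 340/49, real irrational roots -6/7 + (1/7)*sqrt(85) and -6/7 - (1/7)*sqrt(85); poles of order 2, moduli -6/7 + (1/7)*sqrt(85) and 6/7 + (1/7)*sqrt(85).
The radius of convergence is the smallest modulus among the singular points: -6/7 + (1/7)*sqrt(85).
The factor α**2 + 12*α/7 - 1 splits as (α - a)(α - a') with a = -6/7 - (1/7)*sqrt(85), a' = -6/7 + (1/7)*sqrt(85). At the order-2 pole a set g(α) = (α - a)^2*f(α) = [23*α**2/19 - 2*α/9 - 31/8] / (α - a')^2.
Order-2 pole: residue = g'(a); g'(-6/7 - (1/7)*sqrt(85)) = -(30625/527136)*sqrt(85), so the residue is -(30625/527136)*sqrt(85).
The factor α**2 + 12*α/7 - 1 splits as (α - a)(α - a') with a = -6/7 + (1/7)*sqrt(85), a' = -6/7 - (1/7)*sqrt(85). At the order-2 pole a set g(α) = (α - a)^2*f(α) = [23*α**2/19 - 2*α/9 - 31/8] / (α - a')^2.
Order-2 pole: residue = g'(a); g'(-6/7 + (1/7)*sqrt(85)) = (30625/527136)*sqrt(85), so the residue is (30625/527136)*sqrt(85).
List the singular points by increasing real part (a conjugate pair: the negative imaginary part first).

Radius of convergence at 0: -6/7 + (1/7)*sqrt(85).
At -6/7 - (1/7)*sqrt(85): a pole of order 2; residue -(30625/527136)*sqrt(85).
At -6/7 + (1/7)*sqrt(85): a pole of order 2; residue (30625/527136)*sqrt(85).


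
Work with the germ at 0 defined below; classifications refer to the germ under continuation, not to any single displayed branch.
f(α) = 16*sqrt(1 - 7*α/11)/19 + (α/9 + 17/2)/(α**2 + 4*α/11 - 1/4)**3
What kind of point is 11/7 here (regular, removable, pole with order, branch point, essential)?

The term (16/19)*sqrt(1 - α/(11/7)) has argument 1 - 11/7/(11/7) = 0 at 11/7: a square-root (algebraic, two-sheeted) branch point; the remaining terms are analytic or single-valued there.

The point is an algebraic (square-root) branch point.


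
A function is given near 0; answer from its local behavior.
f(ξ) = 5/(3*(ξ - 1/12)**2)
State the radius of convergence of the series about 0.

Denominator factor (ξ - 1/12)^2: pole of order 2 at 1/12, modulus 1/12.
The radius of convergence is the smallest modulus among the singular points: 1/12.

The radius of convergence is 1/12.


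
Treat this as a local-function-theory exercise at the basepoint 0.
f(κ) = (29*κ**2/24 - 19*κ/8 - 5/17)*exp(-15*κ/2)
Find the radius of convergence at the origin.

The radius of convergence is infinite.

The factor exp(-15*κ/2) is entire and contributes no finite singular point.
The polynomial part has no poles.
No finite singular points: the Taylor series at 0 converges everywhere.


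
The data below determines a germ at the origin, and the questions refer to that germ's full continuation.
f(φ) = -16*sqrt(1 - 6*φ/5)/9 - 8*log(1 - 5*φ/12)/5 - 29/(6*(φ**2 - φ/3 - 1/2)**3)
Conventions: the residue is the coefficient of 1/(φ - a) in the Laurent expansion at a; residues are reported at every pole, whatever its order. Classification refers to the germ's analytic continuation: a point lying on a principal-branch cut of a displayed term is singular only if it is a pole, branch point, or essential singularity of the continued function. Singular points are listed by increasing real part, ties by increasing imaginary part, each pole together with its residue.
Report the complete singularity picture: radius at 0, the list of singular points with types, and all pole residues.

Denominator factor (φ**2 - φ/3 - 1/2)^3: discriminant 19/9, real irrational roots 1/6 + (1/6)*sqrt(19) and 1/6 - (1/6)*sqrt(19); poles of order 3, moduli 1/6 + (1/6)*sqrt(19) and -1/6 + (1/6)*sqrt(19).
Branch term (-8/5)*log(1 - φ/(12/5)): its argument vanishes at φ = 12/5, a logarithmic branch point, modulus 12/5.
Branch term (-16/9)*sqrt(1 - φ/(5/6)): its argument vanishes at φ = 5/6, a square-root branch point, modulus 5/6.
The radius of convergence is the smallest modulus among the singular points: -1/6 + (1/6)*sqrt(19).
The branch terms are analytic at 1/6 - (1/6)*sqrt(19) and contribute nothing to the residue; only the rational part matters.
The factor φ**2 - φ/3 - 1/2 splits as (φ - a)(φ - a') with a = 1/6 - (1/6)*sqrt(19), a' = 1/6 + (1/6)*sqrt(19). At the order-3 pole a set g(φ) = (φ - a)^3*(rational part) = [-29/6] / (φ - a')^3.
Order-3 pole: residue = g''(a)/2; g''(1/6 - (1/6)*sqrt(19)) = (14094/6859)*sqrt(19), so the residue is (7047/6859)*sqrt(19).
The branch terms are analytic at 1/6 + (1/6)*sqrt(19) and contribute nothing to the residue; only the rational part matters.
The factor φ**2 - φ/3 - 1/2 splits as (φ - a)(φ - a') with a = 1/6 + (1/6)*sqrt(19), a' = 1/6 - (1/6)*sqrt(19). At the order-3 pole a set g(φ) = (φ - a)^3*(rational part) = [-29/6] / (φ - a')^3.
Order-3 pole: residue = g''(a)/2; g''(1/6 + (1/6)*sqrt(19)) = -(14094/6859)*sqrt(19), so the residue is -(7047/6859)*sqrt(19).
List the singular points by increasing real part (a conjugate pair: the negative imaginary part first).

Radius of convergence at 0: -1/6 + (1/6)*sqrt(19).
At 1/6 - (1/6)*sqrt(19): a pole of order 3; residue (7047/6859)*sqrt(19).
At 5/6: an algebraic (square-root) branch point.
At 1/6 + (1/6)*sqrt(19): a pole of order 3; residue -(7047/6859)*sqrt(19).
At 12/5: a logarithmic branch point.


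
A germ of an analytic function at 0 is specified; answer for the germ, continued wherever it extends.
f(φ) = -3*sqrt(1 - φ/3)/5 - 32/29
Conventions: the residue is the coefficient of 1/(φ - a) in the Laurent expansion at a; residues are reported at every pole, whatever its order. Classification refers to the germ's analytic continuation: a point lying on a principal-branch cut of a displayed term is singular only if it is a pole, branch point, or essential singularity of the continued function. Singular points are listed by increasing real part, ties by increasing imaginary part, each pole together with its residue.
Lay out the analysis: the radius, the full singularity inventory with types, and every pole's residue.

Branch term (-3/5)*sqrt(1 - φ/(3)): its argument vanishes at φ = 3, a square-root branch point, modulus 3.
The radius of convergence is the smallest modulus among the singular points: 3.

Radius of convergence at 0: 3.
At 3: an algebraic (square-root) branch point.


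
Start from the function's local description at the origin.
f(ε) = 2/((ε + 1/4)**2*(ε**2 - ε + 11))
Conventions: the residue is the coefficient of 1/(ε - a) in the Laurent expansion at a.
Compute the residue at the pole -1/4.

At the order-2 pole -1/4 set g(ε) = (ε - (-1/4))^2*f(ε) = 2/(ε**2 - ε + 11).
Order-2 pole: residue = g'(a); g'(-1/4) = 768/32761, so the residue is 768/32761.

The residue is 768/32761.


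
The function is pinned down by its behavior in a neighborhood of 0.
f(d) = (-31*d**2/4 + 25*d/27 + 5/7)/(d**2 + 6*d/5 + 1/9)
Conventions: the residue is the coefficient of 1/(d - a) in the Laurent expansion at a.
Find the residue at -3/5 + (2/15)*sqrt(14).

The residue is 2761/540 - (28729/23520)*sqrt(14).

The factor d**2 + 6*d/5 + 1/9 splits as (d - a)(d - a') with a = -3/5 + (2/15)*sqrt(14), a' = -3/5 - (2/15)*sqrt(14). At the order-1 pole a set g(d) = (d - a)*f(d) = [-31*d**2/4 + 25*d/27 + 5/7] / (d - a').
Simple pole: residue = g(a) at a = -3/5 + (2/15)*sqrt(14), which is 2761/540 - (28729/23520)*sqrt(14).


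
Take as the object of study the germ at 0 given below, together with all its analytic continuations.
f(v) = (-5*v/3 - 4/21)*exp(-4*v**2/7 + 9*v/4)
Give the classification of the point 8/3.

There is no denominator, hence no pole anywhere.
The factor exp(-4*v**2/7 + 9*v/4) is entire.
So the germ continues analytically to 8/3.

The point is a regular point.


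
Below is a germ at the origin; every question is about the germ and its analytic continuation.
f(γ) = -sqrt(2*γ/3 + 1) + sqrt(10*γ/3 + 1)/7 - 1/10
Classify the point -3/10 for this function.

The term (1/7)*sqrt(1 - γ/(-3/10)) has argument 1 - -3/10/(-3/10) = 0 at -3/10: a square-root (algebraic, two-sheeted) branch point; the remaining terms are analytic or single-valued there.

The point is an algebraic (square-root) branch point.


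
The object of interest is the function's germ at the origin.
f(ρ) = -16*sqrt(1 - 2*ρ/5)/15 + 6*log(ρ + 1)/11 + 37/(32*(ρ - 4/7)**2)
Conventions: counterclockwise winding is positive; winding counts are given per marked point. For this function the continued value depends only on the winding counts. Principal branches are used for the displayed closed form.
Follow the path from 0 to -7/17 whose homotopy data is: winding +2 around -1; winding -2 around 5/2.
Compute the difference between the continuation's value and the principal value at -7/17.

Continued minus principal equals (24/11)*pi*i.

The rational part is single-valued and drops out of the difference; each branch term changes only by its own monodromy.
(6/11)*log(1 - ρ/(-1)): each positive loop around -1 adds 2*pi*i to the log, so winding +2 contributes (6/11)*(2)*2*pi*i = (24/11)*pi*i.
(-16/15)*sqrt(1 - ρ/(5/2)): winding -2 is even, the square root returns to the same sheet, contribution 0.
Summing the contributions at ρ = -7/17 gives (24/11)*pi*i.


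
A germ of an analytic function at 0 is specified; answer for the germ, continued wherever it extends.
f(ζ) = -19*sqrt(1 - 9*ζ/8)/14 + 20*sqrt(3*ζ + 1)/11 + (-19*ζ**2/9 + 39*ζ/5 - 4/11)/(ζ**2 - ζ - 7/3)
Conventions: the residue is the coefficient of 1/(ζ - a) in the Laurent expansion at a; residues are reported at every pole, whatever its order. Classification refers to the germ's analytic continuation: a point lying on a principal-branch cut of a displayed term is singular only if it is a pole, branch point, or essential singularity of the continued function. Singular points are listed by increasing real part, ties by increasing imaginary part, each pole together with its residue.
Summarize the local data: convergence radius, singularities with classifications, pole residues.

Denominator factor (ζ**2 - ζ - 7/3): discriminant 31/3, real irrational roots 1/2 + (1/6)*sqrt(93) and 1/2 - (1/6)*sqrt(93); poles of order 1, moduli 1/2 + (1/6)*sqrt(93) and -1/2 + (1/6)*sqrt(93).
Branch term (20/11)*sqrt(1 - ζ/(-1/3)): its argument vanishes at ζ = -1/3, a square-root branch point, modulus 1/3.
Branch term (-19/14)*sqrt(1 - ζ/(8/9)): its argument vanishes at ζ = 8/9, a square-root branch point, modulus 8/9.
The radius of convergence is the smallest modulus among the singular points: 1/3.
The branch terms are analytic at 1/2 - (1/6)*sqrt(93) and contribute nothing to the residue; only the rational part matters.
The factor ζ**2 - ζ - 7/3 splits as (ζ - a)(ζ - a') with a = 1/2 - (1/6)*sqrt(93), a' = 1/2 + (1/6)*sqrt(93). At the order-1 pole a set g(ζ) = (ζ - a)*(rational part) = [-19*ζ**2/9 + 39*ζ/5 - 4/11] / (ζ - a').
Simple pole: residue = g(a) at a = 1/2 - (1/6)*sqrt(93), which is 128/45 + (3631/46035)*sqrt(93).
The branch terms are analytic at 1/2 + (1/6)*sqrt(93) and contribute nothing to the residue; only the rational part matters.
The factor ζ**2 - ζ - 7/3 splits as (ζ - a)(ζ - a') with a = 1/2 + (1/6)*sqrt(93), a' = 1/2 - (1/6)*sqrt(93). At the order-1 pole a set g(ζ) = (ζ - a)*(rational part) = [-19*ζ**2/9 + 39*ζ/5 - 4/11] / (ζ - a').
Simple pole: residue = g(a) at a = 1/2 + (1/6)*sqrt(93), which is 128/45 - (3631/46035)*sqrt(93).
List the singular points by increasing real part (a conjugate pair: the negative imaginary part first).

Radius of convergence at 0: 1/3.
At 1/2 - (1/6)*sqrt(93): a pole of order 1; residue 128/45 + (3631/46035)*sqrt(93).
At -1/3: an algebraic (square-root) branch point.
At 8/9: an algebraic (square-root) branch point.
At 1/2 + (1/6)*sqrt(93): a pole of order 1; residue 128/45 - (3631/46035)*sqrt(93).


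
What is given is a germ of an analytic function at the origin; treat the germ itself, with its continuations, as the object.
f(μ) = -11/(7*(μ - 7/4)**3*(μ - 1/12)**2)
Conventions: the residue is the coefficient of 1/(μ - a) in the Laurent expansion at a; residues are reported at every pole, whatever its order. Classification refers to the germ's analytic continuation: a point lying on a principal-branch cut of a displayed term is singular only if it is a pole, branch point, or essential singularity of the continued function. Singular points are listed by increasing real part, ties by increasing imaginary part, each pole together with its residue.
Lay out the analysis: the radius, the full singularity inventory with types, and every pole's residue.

Radius of convergence at 0: 1/12.
At 1/12: a pole of order 2; residue 2673/4375.
At 7/4: a pole of order 3; residue -2673/4375.

Denominator factor (μ - 7/4)^3: pole of order 3 at 7/4, modulus 7/4.
Denominator factor (μ - 1/12)^2: pole of order 2 at 1/12, modulus 1/12.
The radius of convergence is the smallest modulus among the singular points: 1/12.
At the order-2 pole 1/12 set g(μ) = (μ - (1/12))^2*f(μ) = -11/(7*(μ - 7/4)**3).
Order-2 pole: residue = g'(a); g'(1/12) = 2673/4375, so the residue is 2673/4375.
At the order-3 pole 7/4 set g(μ) = (μ - (7/4))^3*f(μ) = -11/(7*(μ - 1/12)**2).
Order-3 pole: residue = g''(a)/2; g''(7/4) = -5346/4375, so the residue is -2673/4375.
List the singular points by increasing real part (a conjugate pair: the negative imaginary part first).


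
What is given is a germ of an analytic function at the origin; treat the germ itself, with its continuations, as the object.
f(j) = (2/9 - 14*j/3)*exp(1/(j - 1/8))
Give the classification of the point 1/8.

The point is an essential singularity.

The exponent 1/(j - (1/8)) has a pole at 1/8, so exp(1/(j - (1/8))) takes every nonzero value near it: an essential singularity (not a pole of any order).


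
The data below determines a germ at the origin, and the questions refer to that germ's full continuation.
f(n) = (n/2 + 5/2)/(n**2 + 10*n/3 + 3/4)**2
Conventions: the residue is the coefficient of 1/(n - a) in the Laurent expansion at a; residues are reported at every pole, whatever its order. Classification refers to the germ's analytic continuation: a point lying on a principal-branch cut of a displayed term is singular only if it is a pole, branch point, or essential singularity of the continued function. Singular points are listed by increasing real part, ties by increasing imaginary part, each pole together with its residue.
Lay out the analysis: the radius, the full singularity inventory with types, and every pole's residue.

Radius of convergence at 0: 5/3 - (1/6)*sqrt(73).
At -5/3 - (1/6)*sqrt(73): a pole of order 2; residue (90/5329)*sqrt(73).
At -5/3 + (1/6)*sqrt(73): a pole of order 2; residue -(90/5329)*sqrt(73).


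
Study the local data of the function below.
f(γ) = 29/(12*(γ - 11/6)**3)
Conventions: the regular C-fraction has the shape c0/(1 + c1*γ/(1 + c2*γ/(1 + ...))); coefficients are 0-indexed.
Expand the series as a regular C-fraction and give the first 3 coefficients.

Taylor coefficients (expand at 0): a_0 = -522/1331, a_1 = -9396/14641, a_2 = -112752/161051.
c0 = a_0 = -522/1331. Peel one level at a time: if S = 1 + c*γ/S' with S'(0) = 1, then c is the γ-coefficient of S and S' = c*γ/(S - 1).
S_1 = c0/f = 1 + (-18/11)*γ + (108/121)*γ^2 + ...; c1 = -18/11.
S_2 = c1*γ/(S_1 - 1) = 1 + (6/11)*γ + ...; c2 = 6/11.

The regular C-fraction coefficients are [-522/1331, -18/11, 6/11].


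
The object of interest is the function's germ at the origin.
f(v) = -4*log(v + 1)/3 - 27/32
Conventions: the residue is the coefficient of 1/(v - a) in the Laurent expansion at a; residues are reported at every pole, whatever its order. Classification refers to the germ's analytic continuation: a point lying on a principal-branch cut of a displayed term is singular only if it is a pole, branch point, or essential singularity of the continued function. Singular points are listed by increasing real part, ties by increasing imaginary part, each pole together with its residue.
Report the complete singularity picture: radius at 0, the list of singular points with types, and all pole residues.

Branch term (-4/3)*log(1 - v/(-1)): its argument vanishes at v = -1, a logarithmic branch point, modulus 1.
The radius of convergence is the smallest modulus among the singular points: 1.

Radius of convergence at 0: 1.
At -1: a logarithmic branch point.


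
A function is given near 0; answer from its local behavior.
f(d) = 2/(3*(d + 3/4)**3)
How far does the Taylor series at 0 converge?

The radius of convergence is 3/4.

Denominator factor (d + 3/4)^3: pole of order 3 at -3/4, modulus 3/4.
The radius of convergence is the smallest modulus among the singular points: 3/4.


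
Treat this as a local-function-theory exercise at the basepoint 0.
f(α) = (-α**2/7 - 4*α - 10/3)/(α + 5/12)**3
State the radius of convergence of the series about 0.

The radius of convergence is 5/12.

Denominator factor (α + 5/12)^3: pole of order 3 at -5/12, modulus 5/12.
The radius of convergence is the smallest modulus among the singular points: 5/12.


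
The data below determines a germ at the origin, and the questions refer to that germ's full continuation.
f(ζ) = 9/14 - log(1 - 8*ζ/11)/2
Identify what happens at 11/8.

The point is a logarithmic branch point.

The term (-1/2)*log(1 - ζ/(11/8)) has argument 1 - 11/8/(11/8) = 0 at 11/8: a logarithmic (infinitely-sheeted) branch point; the remaining terms are analytic or single-valued there.


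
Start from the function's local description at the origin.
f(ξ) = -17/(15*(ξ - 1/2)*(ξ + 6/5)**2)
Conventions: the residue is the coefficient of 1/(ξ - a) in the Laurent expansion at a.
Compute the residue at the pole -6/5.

At the order-2 pole -6/5 set g(ξ) = (ξ - (-6/5))^2*f(ξ) = -17/(15*(ξ - 1/2)).
Order-2 pole: residue = g'(a); g'(-6/5) = 20/51, so the residue is 20/51.

The residue is 20/51.


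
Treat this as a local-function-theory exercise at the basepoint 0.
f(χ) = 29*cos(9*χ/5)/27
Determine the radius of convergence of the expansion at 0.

The radius of convergence is infinite.

The factor cos(9*χ/5) is entire and contributes no finite singular point.
The polynomial part has no poles.
No finite singular points: the Taylor series at 0 converges everywhere.


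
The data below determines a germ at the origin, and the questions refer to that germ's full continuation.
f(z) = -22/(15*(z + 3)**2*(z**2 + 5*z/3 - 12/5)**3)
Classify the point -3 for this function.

The denominator factor z + 3 vanishes at -3 and appears to the power 2; the numerator there equals -22/15, nonzero, and no other factor vanishes.
Hence a pole whose order is the multiplicity, 2.

The point is a pole of order 2.


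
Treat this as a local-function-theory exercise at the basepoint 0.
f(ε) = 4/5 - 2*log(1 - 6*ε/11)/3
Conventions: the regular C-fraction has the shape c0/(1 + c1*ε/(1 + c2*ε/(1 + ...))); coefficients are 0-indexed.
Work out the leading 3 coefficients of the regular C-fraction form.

Taylor coefficients (expand at 0): a_0 = 4/5, a_1 = 4/11, a_2 = 12/121.
c0 = a_0 = 4/5. Peel one level at a time: if S = 1 + c*ε/S' with S'(0) = 1, then c is the ε-coefficient of S and S' = c*ε/(S - 1).
S_1 = c0/f = 1 + (-5/11)*ε + (10/121)*ε^2 + ...; c1 = -5/11.
S_2 = c1*ε/(S_1 - 1) = 1 + (2/11)*ε + ...; c2 = 2/11.

The regular C-fraction coefficients are [4/5, -5/11, 2/11].


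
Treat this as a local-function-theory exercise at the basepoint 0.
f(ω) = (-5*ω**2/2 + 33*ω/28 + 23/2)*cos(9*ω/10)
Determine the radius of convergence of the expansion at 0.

The factor cos(9*ω/10) is entire and contributes no finite singular point.
The polynomial part has no poles.
No finite singular points: the Taylor series at 0 converges everywhere.

The radius of convergence is infinite.


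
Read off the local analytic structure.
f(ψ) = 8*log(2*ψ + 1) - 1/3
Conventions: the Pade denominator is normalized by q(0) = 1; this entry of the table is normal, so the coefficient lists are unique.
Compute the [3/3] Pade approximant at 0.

Taylor coefficients needed (expand at 0): a_0 = -1/3, a_1 = 16, a_2 = -16, a_3 = 64/3, a_4 = -32, a_5 = 256/5, a_6 = -256/3.
Write the denominator as Q(ψ) = 1 + q1*ψ + q2*ψ^2 + q3*ψ^3. Requiring Q*f - P = O(ψ^7) with deg P <= 3 kills the coefficients of ψ^4..ψ^6 in Q*f:
  ψ^4: a_4 + q1*a_3 + q2*a_2 + q3*a_1 = 0, i.e. -32 + (64/3)*q1 + (-16)*q2 + (16)*q3 = 0.
  ψ^5: a_5 + q1*a_4 + q2*a_3 + q3*a_2 = 0, i.e. 256/5 + (-32)*q1 + (64/3)*q2 + (-16)*q3 = 0.
  ψ^6: a_6 + q1*a_5 + q2*a_4 + q3*a_3 = 0, i.e. -256/3 + (256/5)*q1 + (-32)*q2 + (64/3)*q3 = 0.
Solving this linear system: q1 = 3, q2 = 12/5, q3 = 2/5.
The numerator is Q*f truncated at degree 3: P0 = a_0 = -1/3; P1 = a_1 + q1*a_0 = 15; P2 = a_2 + q1*a_1 + q2*a_0 = 156/5; P3 = a_3 + q1*a_2 + q2*a_1 + q3*a_0 = 58/5.

The Pade approximant has numerator coefficients [-1/3, 15, 156/5, 58/5]; denominator coefficients [1, 3, 12/5, 2/5].


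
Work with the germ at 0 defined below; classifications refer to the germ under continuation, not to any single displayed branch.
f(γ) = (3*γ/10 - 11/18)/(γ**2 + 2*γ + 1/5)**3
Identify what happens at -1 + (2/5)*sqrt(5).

The denominator factor γ**2 + 2*γ + 1/5 vanishes at -1 + (2/5)*sqrt(5) and appears to the power 3; the numerator there equals -41/45 + (3/25)*sqrt(5), nonzero, and no other factor vanishes.
Hence a pole whose order is the multiplicity, 3.

The point is a pole of order 3.


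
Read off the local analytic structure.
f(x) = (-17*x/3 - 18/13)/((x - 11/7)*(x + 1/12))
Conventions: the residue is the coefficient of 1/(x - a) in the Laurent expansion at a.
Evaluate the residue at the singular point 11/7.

At the order-1 pole 11/7 set g(x) = (x - (11/7))*f(x) = (-17*x/3 - 18/13)/(x + 1/12).
Simple pole: residue = g(a) at a = 11/7, which is -11236/1807.

The residue is -11236/1807.


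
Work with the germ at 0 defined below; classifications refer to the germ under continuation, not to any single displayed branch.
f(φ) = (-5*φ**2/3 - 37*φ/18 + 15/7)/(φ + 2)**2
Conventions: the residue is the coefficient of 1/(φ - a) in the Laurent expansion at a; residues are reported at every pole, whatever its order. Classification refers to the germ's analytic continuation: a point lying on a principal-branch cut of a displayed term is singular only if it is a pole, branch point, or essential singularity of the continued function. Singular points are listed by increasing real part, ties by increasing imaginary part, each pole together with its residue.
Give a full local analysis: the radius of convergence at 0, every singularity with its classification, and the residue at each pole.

Denominator factor (φ + 2)^2: pole of order 2 at -2, modulus 2.
The radius of convergence is the smallest modulus among the singular points: 2.
At the order-2 pole -2 set g(φ) = (φ - (-2))^2*f(φ) = -5*φ**2/3 - 37*φ/18 + 15/7.
Order-2 pole: residue = g'(a); g'(-2) = 83/18, so the residue is 83/18.

Radius of convergence at 0: 2.
At -2: a pole of order 2; residue 83/18.


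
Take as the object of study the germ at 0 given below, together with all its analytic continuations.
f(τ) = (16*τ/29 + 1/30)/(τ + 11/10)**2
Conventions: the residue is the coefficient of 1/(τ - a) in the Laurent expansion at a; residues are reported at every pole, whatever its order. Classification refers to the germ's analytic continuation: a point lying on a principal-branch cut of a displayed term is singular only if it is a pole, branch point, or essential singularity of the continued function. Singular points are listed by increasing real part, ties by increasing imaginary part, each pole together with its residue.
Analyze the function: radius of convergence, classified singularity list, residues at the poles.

Denominator factor (τ + 11/10)^2: pole of order 2 at -11/10, modulus 11/10.
The radius of convergence is the smallest modulus among the singular points: 11/10.
At the order-2 pole -11/10 set g(τ) = (τ - (-11/10))^2*f(τ) = 16*τ/29 + 1/30.
Order-2 pole: residue = g'(a); g'(-11/10) = 16/29, so the residue is 16/29.

Radius of convergence at 0: 11/10.
At -11/10: a pole of order 2; residue 16/29.


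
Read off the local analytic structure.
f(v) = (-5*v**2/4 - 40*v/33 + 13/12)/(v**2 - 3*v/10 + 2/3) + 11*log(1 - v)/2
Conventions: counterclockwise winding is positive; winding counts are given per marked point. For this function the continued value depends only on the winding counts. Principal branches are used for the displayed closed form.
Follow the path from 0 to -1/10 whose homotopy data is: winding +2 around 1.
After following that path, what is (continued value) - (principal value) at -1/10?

Continued minus principal equals (22)*pi*i.

The rational part is single-valued and drops out of the difference; each branch term changes only by its own monodromy.
(11/2)*log(1 - v/(1)): each positive loop around 1 adds 2*pi*i to the log, so winding +2 contributes (11/2)*(2)*2*pi*i = (22)*pi*i.
Summing the contributions at v = -1/10 gives (22)*pi*i.
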